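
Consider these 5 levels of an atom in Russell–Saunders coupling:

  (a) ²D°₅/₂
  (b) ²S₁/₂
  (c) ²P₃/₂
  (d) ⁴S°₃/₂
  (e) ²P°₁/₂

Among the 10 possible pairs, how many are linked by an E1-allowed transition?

3

(a)–(b): forbidden (ΔL, ΔJ).
(a)–(c): allowed.
(a)–(d): forbidden (parity, ΔS, ΔL).
(a)–(e): forbidden (parity, ΔJ).
(b)–(c): forbidden (parity).
(b)–(d): forbidden (ΔS, ΔL).
(b)–(e): allowed.
(c)–(d): forbidden (ΔS).
(c)–(e): allowed.
(d)–(e): forbidden (parity, ΔS).
Allowed pairs: 3 of 10.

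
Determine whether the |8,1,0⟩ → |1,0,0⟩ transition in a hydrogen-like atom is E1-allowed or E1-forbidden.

allowed

Δl = 0 − 1 = -1; the E1 rule Δl = ±1 is ✓.
Δm_l = 0 − (0) = +0. E1 requires Δm_l = 0, ±1: ✓.
All E1 selection rules are satisfied.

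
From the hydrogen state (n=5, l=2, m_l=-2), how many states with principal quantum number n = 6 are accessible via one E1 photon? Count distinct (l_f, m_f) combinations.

E1 requires Δl = ±1, so l_f ∈ {1, 3}; with 0 ≤ l_f ≤ n_f−1 = 5, the allowed l_f values are {1, 3}.
For l_f = 1: m_f ∈ {m_i−1, m_i, m_i+1} ∩ [−1, 1] = {-1} → 1 state.
For l_f = 3: m_f ∈ {m_i−1, m_i, m_i+1} ∩ [−3, 3] = {-3, -2, -1} → 3 states.
Total: 4.

4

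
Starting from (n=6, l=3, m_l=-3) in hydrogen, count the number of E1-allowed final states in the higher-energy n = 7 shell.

E1 requires Δl = ±1, so l_f ∈ {2, 4}; with 0 ≤ l_f ≤ n_f−1 = 6, the allowed l_f values are {2, 4}.
For l_f = 2: m_f ∈ {m_i−1, m_i, m_i+1} ∩ [−2, 2] = {-2} → 1 state.
For l_f = 4: m_f ∈ {m_i−1, m_i, m_i+1} ∩ [−4, 4] = {-4, -3, -2} → 3 states.
Total: 4.

4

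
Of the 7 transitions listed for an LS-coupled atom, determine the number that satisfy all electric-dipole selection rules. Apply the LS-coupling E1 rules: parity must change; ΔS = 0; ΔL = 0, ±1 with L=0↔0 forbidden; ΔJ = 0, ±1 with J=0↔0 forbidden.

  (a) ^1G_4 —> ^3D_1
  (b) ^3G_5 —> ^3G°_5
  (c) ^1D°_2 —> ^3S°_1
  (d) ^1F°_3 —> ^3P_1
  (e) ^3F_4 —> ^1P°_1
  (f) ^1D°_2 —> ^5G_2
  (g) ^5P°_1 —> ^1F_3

(a) forbidden (parity, ΔS, ΔL, ΔJ fail)
(b) allowed
(c) forbidden (parity, ΔS, ΔL fail)
(d) forbidden (ΔS, ΔL, ΔJ fail)
(e) forbidden (ΔS, ΔL, ΔJ fail)
(f) forbidden (ΔS, ΔL fail)
(g) forbidden (ΔS, ΔL, ΔJ fail)
Total allowed: 1 of 7.

1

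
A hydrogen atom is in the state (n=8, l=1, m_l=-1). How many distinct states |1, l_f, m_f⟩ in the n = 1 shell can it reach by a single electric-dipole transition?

1

E1 requires Δl = ±1, so l_f ∈ {0, 2}; with 0 ≤ l_f ≤ n_f−1 = 0, the allowed l_f values are {0}.
For l_f = 0: m_f ∈ {m_i−1, m_i, m_i+1} ∩ [−0, 0] = {0} → 1 state.
Total: 1.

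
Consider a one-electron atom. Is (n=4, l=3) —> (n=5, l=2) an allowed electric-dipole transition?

l: 3 → 2 (Δl = -1). Δl = ±1 ok.
All E1 selection rules are satisfied.

allowed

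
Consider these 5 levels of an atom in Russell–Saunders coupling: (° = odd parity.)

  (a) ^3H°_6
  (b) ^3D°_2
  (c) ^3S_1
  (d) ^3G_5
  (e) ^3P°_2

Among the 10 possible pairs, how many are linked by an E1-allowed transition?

(a)–(b): forbidden (parity, ΔL, ΔJ).
(a)–(c): forbidden (ΔL, ΔJ).
(a)–(d): allowed.
(a)–(e): forbidden (parity, ΔL, ΔJ).
(b)–(c): forbidden (ΔL).
(b)–(d): forbidden (ΔL, ΔJ).
(b)–(e): forbidden (parity).
(c)–(d): forbidden (parity, ΔL, ΔJ).
(c)–(e): allowed.
(d)–(e): forbidden (ΔL, ΔJ).
Allowed pairs: 2 of 10.

2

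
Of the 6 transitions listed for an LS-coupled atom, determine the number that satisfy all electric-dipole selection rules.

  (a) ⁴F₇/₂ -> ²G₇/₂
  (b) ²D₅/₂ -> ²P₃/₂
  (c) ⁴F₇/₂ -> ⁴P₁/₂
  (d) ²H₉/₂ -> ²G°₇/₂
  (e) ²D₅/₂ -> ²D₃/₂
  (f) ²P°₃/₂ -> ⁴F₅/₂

1

(a) forbidden (parity, ΔS fail)
(b) forbidden (parity fails)
(c) forbidden (parity, ΔL, ΔJ fail)
(d) allowed
(e) forbidden (parity fails)
(f) forbidden (ΔS, ΔL fail)
Total allowed: 1 of 6.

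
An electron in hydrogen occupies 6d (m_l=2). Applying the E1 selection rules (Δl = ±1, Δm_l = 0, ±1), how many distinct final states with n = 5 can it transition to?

4

E1 requires Δl = ±1, so l_f ∈ {1, 3}; with 0 ≤ l_f ≤ n_f−1 = 4, the allowed l_f values are {1, 3}.
For l_f = 1: m_f ∈ {m_i−1, m_i, m_i+1} ∩ [−1, 1] = {1} → 1 state.
For l_f = 3: m_f ∈ {m_i−1, m_i, m_i+1} ∩ [−3, 3] = {1, 2, 3} → 3 states.
Total: 4.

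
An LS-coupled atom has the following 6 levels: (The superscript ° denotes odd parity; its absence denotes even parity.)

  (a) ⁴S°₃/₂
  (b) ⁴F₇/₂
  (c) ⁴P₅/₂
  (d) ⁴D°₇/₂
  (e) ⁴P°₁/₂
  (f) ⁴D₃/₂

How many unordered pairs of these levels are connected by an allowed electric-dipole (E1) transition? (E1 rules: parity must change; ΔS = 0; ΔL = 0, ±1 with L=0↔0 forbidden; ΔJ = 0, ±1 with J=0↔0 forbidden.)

4

(a)–(b): forbidden (ΔL, ΔJ).
(a)–(c): allowed.
(a)–(d): forbidden (parity, ΔL, ΔJ).
(a)–(e): forbidden (parity).
(a)–(f): forbidden (ΔL).
(b)–(c): forbidden (parity, ΔL).
(b)–(d): allowed.
(b)–(e): forbidden (ΔL, ΔJ).
(b)–(f): forbidden (parity, ΔJ).
(c)–(d): allowed.
(c)–(e): forbidden (ΔJ).
(c)–(f): forbidden (parity).
(d)–(e): forbidden (parity, ΔJ).
(d)–(f): forbidden (ΔJ).
(e)–(f): allowed.
Allowed pairs: 4 of 15.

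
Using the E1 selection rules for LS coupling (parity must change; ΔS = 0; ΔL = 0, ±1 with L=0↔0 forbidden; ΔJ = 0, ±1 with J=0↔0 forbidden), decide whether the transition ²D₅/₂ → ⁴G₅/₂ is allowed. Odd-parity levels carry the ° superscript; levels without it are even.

Initial level: S=1/2, L=2, J=5/2, parity even. Final level: S=3/2, L=4, J=5/2, parity even.
Parity must change: even → even — violated.
ΔS = 0: S: 1/2 → 3/2 — violated.
ΔL = 0, ±1 (not L=0↔0): L: 2 → 4, ΔL = +2 — violated.
ΔJ = 0, ±1 (not J=0↔0): J: 5/2 → 5/2, ΔJ = +0 — satisfied.
Rule(s) violated: parity, ΔS, ΔL.

forbidden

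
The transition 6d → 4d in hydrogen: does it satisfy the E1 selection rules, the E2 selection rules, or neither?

Δl = 2 − 2 = +0; l_i + l_f = 4.
E1 (Δl = ±1): not satisfied.
E2 (Δl = 0,±2, l_i+l_f ≥ 2): satisfied.

E2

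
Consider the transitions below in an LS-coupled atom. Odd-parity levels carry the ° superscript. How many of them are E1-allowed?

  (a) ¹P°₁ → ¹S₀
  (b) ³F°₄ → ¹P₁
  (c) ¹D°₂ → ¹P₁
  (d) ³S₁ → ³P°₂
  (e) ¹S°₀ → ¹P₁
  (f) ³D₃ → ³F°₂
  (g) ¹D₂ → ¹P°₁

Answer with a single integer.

6

(a) allowed
(b) forbidden (ΔS, ΔL, ΔJ fail)
(c) allowed
(d) allowed
(e) allowed
(f) allowed
(g) allowed
Total allowed: 6 of 7.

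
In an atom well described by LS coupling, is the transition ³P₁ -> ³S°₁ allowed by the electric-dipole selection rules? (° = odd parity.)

Initial level: S=1, L=1, J=1, parity even. Final level: S=1, L=0, J=1, parity odd.
Parity must change: even → odd — passes.
ΔS = 0: S: 1 → 1 — passes.
ΔL = 0, ±1 (not L=0↔0): L: 1 → 0, ΔL = -1 — passes.
ΔJ = 0, ±1 (not J=0↔0): J: 1 → 1, ΔJ = +0 — passes.
All four E1 rules are satisfied.

allowed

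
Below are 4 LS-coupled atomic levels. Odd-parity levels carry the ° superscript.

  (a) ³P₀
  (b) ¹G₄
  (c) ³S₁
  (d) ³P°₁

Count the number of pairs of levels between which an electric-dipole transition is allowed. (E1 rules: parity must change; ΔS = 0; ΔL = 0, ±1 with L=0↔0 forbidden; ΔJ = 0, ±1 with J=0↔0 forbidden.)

(a)–(b): forbidden (parity, ΔS, ΔL, ΔJ).
(a)–(c): forbidden (parity).
(a)–(d): allowed.
(b)–(c): forbidden (parity, ΔS, ΔL, ΔJ).
(b)–(d): forbidden (ΔS, ΔL, ΔJ).
(c)–(d): allowed.
Allowed pairs: 2 of 6.

2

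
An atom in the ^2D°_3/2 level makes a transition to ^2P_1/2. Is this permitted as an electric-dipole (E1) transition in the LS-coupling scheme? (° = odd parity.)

allowed

Reading off the term symbols: S 1/2→1/2, L 2→1, J 3/2→1/2, parity odd→even.
Parity must change: odd → even — ✓.
ΔS = 0: S: 1/2 → 1/2 — ✓.
ΔL = 0, ±1 (not L=0↔0): L: 2 → 1, ΔL = -1 — ✓.
ΔJ = 0, ±1 (not J=0↔0): J: 3/2 → 1/2, ΔJ = -1 — ✓.
All four E1 rules are satisfied.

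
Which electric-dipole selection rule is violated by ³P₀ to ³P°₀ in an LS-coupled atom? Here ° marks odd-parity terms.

Initial level: S=1, L=1, J=0, parity even. Final level: S=1, L=1, J=0, parity odd.
ΔS = 0: S: 1 → 1 — ✓.
Parity must change: even → odd — ✓.
ΔL = 0, ±1 (not L=0↔0): L: 1 → 1, ΔL = +0 — ✓.
ΔJ = 0, ±1 (not J=0↔0): J: 0 → 0, ΔJ = +0 — ✗.

the J=0 ↔ J=0 exclusion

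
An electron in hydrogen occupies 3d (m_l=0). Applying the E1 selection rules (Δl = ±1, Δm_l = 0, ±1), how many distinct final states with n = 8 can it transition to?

E1 requires Δl = ±1, so l_f ∈ {1, 3}; with 0 ≤ l_f ≤ n_f−1 = 7, the allowed l_f values are {1, 3}.
For l_f = 1: m_f ∈ {m_i−1, m_i, m_i+1} ∩ [−1, 1] = {-1, 0, 1} → 3 states.
For l_f = 3: m_f ∈ {m_i−1, m_i, m_i+1} ∩ [−3, 3] = {-1, 0, 1} → 3 states.
Total: 6.

6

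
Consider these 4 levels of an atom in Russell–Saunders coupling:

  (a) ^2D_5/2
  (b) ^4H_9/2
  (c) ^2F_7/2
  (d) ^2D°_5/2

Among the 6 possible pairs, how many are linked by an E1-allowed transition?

(a)–(b): forbidden (parity, ΔS, ΔL, ΔJ).
(a)–(c): forbidden (parity).
(a)–(d): allowed.
(b)–(c): forbidden (parity, ΔS, ΔL).
(b)–(d): forbidden (ΔS, ΔL, ΔJ).
(c)–(d): allowed.
Allowed pairs: 2 of 6.

2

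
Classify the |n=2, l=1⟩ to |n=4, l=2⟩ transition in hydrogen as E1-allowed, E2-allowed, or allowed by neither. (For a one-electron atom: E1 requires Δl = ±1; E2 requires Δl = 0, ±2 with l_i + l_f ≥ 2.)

Δl = 2 − 1 = +1; l_i + l_f = 3.
E1 (Δl = ±1): satisfied.
E2 (Δl = 0,±2, l_i+l_f ≥ 2): not satisfied.

E1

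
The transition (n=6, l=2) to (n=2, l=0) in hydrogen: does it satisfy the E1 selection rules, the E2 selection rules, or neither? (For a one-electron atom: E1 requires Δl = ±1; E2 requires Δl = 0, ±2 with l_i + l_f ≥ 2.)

Δl = 0 − 2 = -2; l_i + l_f = 2.
E1 (Δl = ±1): not satisfied.
E2 (Δl = 0,±2, l_i+l_f ≥ 2): satisfied.

E2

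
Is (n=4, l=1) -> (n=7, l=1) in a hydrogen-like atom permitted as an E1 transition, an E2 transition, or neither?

Δl = 1 − 1 = +0; l_i + l_f = 2.
E1 (Δl = ±1): not satisfied.
E2 (Δl = 0,±2, l_i+l_f ≥ 2): satisfied.

E2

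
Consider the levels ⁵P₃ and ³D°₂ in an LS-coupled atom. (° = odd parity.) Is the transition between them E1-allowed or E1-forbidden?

Initial level: S=2, L=1, J=3, parity even. Final level: S=1, L=2, J=2, parity odd.
Parity must change: even → odd — ok.
ΔS = 0: S: 2 → 1 — fails.
ΔL = 0, ±1 (not L=0↔0): L: 1 → 2, ΔL = +1 — ok.
ΔJ = 0, ±1 (not J=0↔0): J: 3 → 2, ΔJ = -1 — ok.
Rule(s) violated: ΔS.

forbidden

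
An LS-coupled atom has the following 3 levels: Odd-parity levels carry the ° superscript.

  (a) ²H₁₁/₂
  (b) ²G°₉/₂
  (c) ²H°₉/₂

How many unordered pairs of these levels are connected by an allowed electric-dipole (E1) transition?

(a)–(b): allowed.
(a)–(c): allowed.
(b)–(c): forbidden (parity).
Allowed pairs: 2 of 3.

2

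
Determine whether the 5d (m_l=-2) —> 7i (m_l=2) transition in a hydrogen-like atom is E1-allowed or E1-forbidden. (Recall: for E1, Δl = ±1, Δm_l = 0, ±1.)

Δl = 6 − 2 = +4; the E1 rule Δl = ±1 is fails.
m_l: -2 → 2 (Δm_l = +4). |Δm_l| ≤ 1 fails.
The transition is electric-dipole forbidden.

forbidden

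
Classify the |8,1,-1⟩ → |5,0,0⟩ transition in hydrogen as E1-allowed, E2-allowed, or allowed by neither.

E1

Δl = 0 − 1 = -1; l_i + l_f = 1.
Δm_l = +1.
E1 (Δl = ±1, |Δm_l| ≤ 1): satisfied.
E2 (Δl = 0,±2, l_i+l_f ≥ 2, |Δm_l| ≤ 2): not satisfied.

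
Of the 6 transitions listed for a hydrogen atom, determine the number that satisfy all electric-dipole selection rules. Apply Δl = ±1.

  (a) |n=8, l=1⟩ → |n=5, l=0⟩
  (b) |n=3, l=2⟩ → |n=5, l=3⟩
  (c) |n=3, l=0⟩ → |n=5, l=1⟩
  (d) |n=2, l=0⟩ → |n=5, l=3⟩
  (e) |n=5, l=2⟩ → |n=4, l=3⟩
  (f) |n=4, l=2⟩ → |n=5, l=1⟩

5

(a) allowed
(b) allowed
(c) allowed
(d) forbidden — Δl = +3 (E1 requires Δl = ±1)
(e) allowed
(f) allowed
Total allowed: 5 of 6.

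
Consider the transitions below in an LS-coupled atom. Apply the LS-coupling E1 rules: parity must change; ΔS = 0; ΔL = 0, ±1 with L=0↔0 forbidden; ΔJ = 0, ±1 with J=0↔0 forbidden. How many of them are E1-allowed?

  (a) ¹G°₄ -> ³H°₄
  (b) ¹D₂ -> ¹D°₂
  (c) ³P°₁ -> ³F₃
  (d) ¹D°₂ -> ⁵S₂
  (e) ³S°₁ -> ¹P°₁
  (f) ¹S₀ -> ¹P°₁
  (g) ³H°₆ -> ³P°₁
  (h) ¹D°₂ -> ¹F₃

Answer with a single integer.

(a) forbidden (parity, ΔS fail)
(b) allowed
(c) forbidden (ΔL, ΔJ fail)
(d) forbidden (ΔS, ΔL fail)
(e) forbidden (parity, ΔS fail)
(f) allowed
(g) forbidden (parity, ΔL, ΔJ fail)
(h) allowed
Total allowed: 3 of 8.

3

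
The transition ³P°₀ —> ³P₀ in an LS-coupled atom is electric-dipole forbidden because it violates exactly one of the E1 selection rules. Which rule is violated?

ΔS = 0: S: 1 → 1 — satisfied.
Parity must change: odd → even — satisfied.
ΔJ = 0, ±1 (not J=0↔0): J: 0 → 0, ΔJ = +0 — violated.
ΔL = 0, ±1 (not L=0↔0): L: 1 → 1, ΔL = +0 — satisfied.

the J=0 ↔ J=0 exclusion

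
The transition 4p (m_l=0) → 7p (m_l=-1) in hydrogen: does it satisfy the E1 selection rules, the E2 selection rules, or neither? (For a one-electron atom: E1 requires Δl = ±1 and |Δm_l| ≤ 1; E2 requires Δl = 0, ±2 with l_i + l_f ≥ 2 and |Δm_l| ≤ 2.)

Δl = 1 − 1 = +0; l_i + l_f = 2.
Δm_l = -1.
E1 (Δl = ±1, |Δm_l| ≤ 1): not satisfied.
E2 (Δl = 0,±2, l_i+l_f ≥ 2, |Δm_l| ≤ 2): satisfied.

E2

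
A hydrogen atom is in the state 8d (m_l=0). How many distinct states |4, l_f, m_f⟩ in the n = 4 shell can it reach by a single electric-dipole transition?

6

E1 requires Δl = ±1, so l_f ∈ {1, 3}; with 0 ≤ l_f ≤ n_f−1 = 3, the allowed l_f values are {1, 3}.
For l_f = 1: m_f ∈ {m_i−1, m_i, m_i+1} ∩ [−1, 1] = {-1, 0, 1} → 3 states.
For l_f = 3: m_f ∈ {m_i−1, m_i, m_i+1} ∩ [−3, 3] = {-1, 0, 1} → 3 states.
Total: 6.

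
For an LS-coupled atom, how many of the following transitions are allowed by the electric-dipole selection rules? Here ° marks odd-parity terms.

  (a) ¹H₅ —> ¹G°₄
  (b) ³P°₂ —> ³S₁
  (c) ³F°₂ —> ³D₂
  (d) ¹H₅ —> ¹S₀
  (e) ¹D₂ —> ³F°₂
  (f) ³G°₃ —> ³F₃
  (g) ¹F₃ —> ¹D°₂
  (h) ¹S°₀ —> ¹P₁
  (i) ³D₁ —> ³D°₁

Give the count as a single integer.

7

(a) allowed
(b) allowed
(c) allowed
(d) forbidden (parity, ΔL, ΔJ fail)
(e) forbidden (ΔS fails)
(f) allowed
(g) allowed
(h) allowed
(i) allowed
Total allowed: 7 of 9.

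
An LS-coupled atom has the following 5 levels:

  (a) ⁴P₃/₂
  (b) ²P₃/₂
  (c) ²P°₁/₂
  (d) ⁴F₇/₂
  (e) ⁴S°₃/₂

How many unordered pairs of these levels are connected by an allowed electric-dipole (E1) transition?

(a)–(b): forbidden (parity, ΔS).
(a)–(c): forbidden (ΔS).
(a)–(d): forbidden (parity, ΔL, ΔJ).
(a)–(e): allowed.
(b)–(c): allowed.
(b)–(d): forbidden (parity, ΔS, ΔL, ΔJ).
(b)–(e): forbidden (ΔS).
(c)–(d): forbidden (ΔS, ΔL, ΔJ).
(c)–(e): forbidden (parity, ΔS).
(d)–(e): forbidden (ΔL, ΔJ).
Allowed pairs: 2 of 10.

2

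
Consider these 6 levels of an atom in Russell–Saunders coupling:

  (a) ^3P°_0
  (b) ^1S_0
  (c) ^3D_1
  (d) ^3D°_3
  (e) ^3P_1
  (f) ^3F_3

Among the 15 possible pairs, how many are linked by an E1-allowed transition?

3

(a)–(b): forbidden (ΔS, ΔJ).
(a)–(c): allowed.
(a)–(d): forbidden (parity, ΔJ).
(a)–(e): allowed.
(a)–(f): forbidden (ΔL, ΔJ).
(b)–(c): forbidden (parity, ΔS, ΔL).
(b)–(d): forbidden (ΔS, ΔL, ΔJ).
(b)–(e): forbidden (parity, ΔS).
(b)–(f): forbidden (parity, ΔS, ΔL, ΔJ).
(c)–(d): forbidden (ΔJ).
(c)–(e): forbidden (parity).
(c)–(f): forbidden (parity, ΔJ).
(d)–(e): forbidden (ΔJ).
(d)–(f): allowed.
(e)–(f): forbidden (parity, ΔL, ΔJ).
Allowed pairs: 3 of 15.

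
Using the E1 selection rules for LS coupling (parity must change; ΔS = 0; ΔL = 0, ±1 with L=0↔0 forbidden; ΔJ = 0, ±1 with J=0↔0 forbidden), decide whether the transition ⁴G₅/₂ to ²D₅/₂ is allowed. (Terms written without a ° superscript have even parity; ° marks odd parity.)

forbidden

Initial level: S=3/2, L=4, J=5/2, parity even. Final level: S=1/2, L=2, J=5/2, parity even.
ΔJ = 0, ±1 (not J=0↔0): J: 5/2 → 5/2, ΔJ = +0 — satisfied.
ΔL = 0, ±1 (not L=0↔0): L: 4 → 2, ΔL = -2 — violated.
ΔS = 0: S: 3/2 → 1/2 — violated.
Parity must change: even → even — violated.
Rule(s) violated: parity, ΔS, ΔL.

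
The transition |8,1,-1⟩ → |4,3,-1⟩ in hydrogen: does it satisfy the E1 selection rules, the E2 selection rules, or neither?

Δl = 3 − 1 = +2; l_i + l_f = 4.
Δm_l = +0.
E1 (Δl = ±1, |Δm_l| ≤ 1): not satisfied.
E2 (Δl = 0,±2, l_i+l_f ≥ 2, |Δm_l| ≤ 2): satisfied.

E2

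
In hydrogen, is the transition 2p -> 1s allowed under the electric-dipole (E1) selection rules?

allowed

Initial l = 1, final l = 0, so Δl = -1. E1 requires Δl = ±1: ok.
All E1 selection rules are satisfied.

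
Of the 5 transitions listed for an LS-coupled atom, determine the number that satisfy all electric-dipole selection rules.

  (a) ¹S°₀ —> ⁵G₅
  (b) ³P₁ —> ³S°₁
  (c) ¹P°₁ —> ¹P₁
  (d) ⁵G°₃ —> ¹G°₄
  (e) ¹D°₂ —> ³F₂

2

(a) forbidden (ΔS, ΔL, ΔJ fail)
(b) allowed
(c) allowed
(d) forbidden (parity, ΔS fail)
(e) forbidden (ΔS fails)
Total allowed: 2 of 5.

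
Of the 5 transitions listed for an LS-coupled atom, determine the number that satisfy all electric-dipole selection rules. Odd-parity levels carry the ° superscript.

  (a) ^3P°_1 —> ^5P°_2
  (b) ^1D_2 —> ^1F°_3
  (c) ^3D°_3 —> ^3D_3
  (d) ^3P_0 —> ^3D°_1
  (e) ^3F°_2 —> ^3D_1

(a) forbidden (parity, ΔS fail)
(b) allowed
(c) allowed
(d) allowed
(e) allowed
Total allowed: 4 of 5.

4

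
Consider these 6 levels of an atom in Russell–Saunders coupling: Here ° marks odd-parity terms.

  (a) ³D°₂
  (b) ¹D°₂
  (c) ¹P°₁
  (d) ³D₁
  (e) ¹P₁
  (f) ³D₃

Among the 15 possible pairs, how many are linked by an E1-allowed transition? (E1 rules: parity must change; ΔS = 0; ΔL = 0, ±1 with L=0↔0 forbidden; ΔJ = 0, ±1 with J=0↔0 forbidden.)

4

(a)–(b): forbidden (parity, ΔS).
(a)–(c): forbidden (parity, ΔS).
(a)–(d): allowed.
(a)–(e): forbidden (ΔS).
(a)–(f): allowed.
(b)–(c): forbidden (parity).
(b)–(d): forbidden (ΔS).
(b)–(e): allowed.
(b)–(f): forbidden (ΔS).
(c)–(d): forbidden (ΔS).
(c)–(e): allowed.
(c)–(f): forbidden (ΔS, ΔJ).
(d)–(e): forbidden (parity, ΔS).
(d)–(f): forbidden (parity, ΔJ).
(e)–(f): forbidden (parity, ΔS, ΔJ).
Allowed pairs: 4 of 15.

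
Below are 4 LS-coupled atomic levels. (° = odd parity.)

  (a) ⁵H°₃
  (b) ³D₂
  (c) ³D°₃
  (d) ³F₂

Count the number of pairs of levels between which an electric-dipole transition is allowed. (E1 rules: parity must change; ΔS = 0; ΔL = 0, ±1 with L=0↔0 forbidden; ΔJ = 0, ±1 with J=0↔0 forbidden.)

(a)–(b): forbidden (ΔS, ΔL).
(a)–(c): forbidden (parity, ΔS, ΔL).
(a)–(d): forbidden (ΔS, ΔL).
(b)–(c): allowed.
(b)–(d): forbidden (parity).
(c)–(d): allowed.
Allowed pairs: 2 of 6.

2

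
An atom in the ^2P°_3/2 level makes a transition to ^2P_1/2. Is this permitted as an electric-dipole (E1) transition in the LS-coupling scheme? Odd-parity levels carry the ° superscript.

allowed

Initial level: S=1/2, L=1, J=3/2, parity odd. Final level: S=1/2, L=1, J=1/2, parity even.
ΔL = 0, ±1 (not L=0↔0): L: 1 → 1, ΔL = +0 — passes.
ΔJ = 0, ±1 (not J=0↔0): J: 3/2 → 1/2, ΔJ = -1 — passes.
ΔS = 0: S: 1/2 → 1/2 — passes.
Parity must change: odd → even — passes.
All four E1 rules are satisfied.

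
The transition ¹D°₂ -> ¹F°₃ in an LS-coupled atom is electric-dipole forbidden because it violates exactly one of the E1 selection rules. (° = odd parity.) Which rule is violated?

Parity must change: odd → odd — ✗.
ΔS = 0: S: 0 → 0 — ✓.
ΔL = 0, ±1 (not L=0↔0): L: 2 → 3, ΔL = +1 — ✓.
ΔJ = 0, ±1 (not J=0↔0): J: 2 → 3, ΔJ = +1 — ✓.

parity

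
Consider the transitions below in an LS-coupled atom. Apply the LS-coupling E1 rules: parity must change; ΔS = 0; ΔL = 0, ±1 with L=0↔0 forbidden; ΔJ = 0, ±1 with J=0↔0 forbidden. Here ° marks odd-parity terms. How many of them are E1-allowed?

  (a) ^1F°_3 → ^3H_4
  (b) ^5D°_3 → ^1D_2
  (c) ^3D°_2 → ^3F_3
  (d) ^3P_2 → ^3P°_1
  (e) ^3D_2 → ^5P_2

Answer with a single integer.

(a) forbidden (ΔS, ΔL fail)
(b) forbidden (ΔS fails)
(c) allowed
(d) allowed
(e) forbidden (parity, ΔS fail)
Total allowed: 2 of 5.

2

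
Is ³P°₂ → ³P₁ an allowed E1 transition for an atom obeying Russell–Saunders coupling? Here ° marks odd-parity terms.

Reading off the term symbols: S 1→1, L 1→1, J 2→1, parity odd→even.
ΔJ = 0, ±1 (not J=0↔0): J: 2 → 1, ΔJ = -1 — ✓.
ΔS = 0: S: 1 → 1 — ✓.
Parity must change: odd → even — ✓.
ΔL = 0, ±1 (not L=0↔0): L: 1 → 1, ΔL = +0 — ✓.
All four E1 rules are satisfied.

allowed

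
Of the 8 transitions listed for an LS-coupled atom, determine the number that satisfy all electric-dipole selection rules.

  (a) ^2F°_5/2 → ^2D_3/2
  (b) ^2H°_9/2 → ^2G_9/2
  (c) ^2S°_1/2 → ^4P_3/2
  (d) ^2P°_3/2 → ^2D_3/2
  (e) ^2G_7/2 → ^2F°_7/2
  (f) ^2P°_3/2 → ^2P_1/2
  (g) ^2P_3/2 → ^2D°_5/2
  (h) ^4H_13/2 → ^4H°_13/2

7

(a) allowed
(b) allowed
(c) forbidden (ΔS fails)
(d) allowed
(e) allowed
(f) allowed
(g) allowed
(h) allowed
Total allowed: 7 of 8.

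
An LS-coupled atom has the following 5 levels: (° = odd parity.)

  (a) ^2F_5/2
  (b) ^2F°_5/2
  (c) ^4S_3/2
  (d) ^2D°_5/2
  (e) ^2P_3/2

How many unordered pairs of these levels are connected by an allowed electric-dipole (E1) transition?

3

(a)–(b): allowed.
(a)–(c): forbidden (parity, ΔS, ΔL).
(a)–(d): allowed.
(a)–(e): forbidden (parity, ΔL).
(b)–(c): forbidden (ΔS, ΔL).
(b)–(d): forbidden (parity).
(b)–(e): forbidden (ΔL).
(c)–(d): forbidden (ΔS, ΔL).
(c)–(e): forbidden (parity, ΔS).
(d)–(e): allowed.
Allowed pairs: 3 of 10.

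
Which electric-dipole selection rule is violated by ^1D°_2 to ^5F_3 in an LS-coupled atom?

the ΔS = 0 rule

Initial level: S=0, L=2, J=2, parity odd. Final level: S=2, L=3, J=3, parity even.
Parity must change: odd → even — ok.
ΔS = 0: S: 0 → 2 — fails.
ΔL = 0, ±1 (not L=0↔0): L: 2 → 3, ΔL = +1 — ok.
ΔJ = 0, ±1 (not J=0↔0): J: 2 → 3, ΔJ = +1 — ok.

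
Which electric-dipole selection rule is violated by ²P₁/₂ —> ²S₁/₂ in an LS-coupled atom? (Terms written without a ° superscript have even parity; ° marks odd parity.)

parity

Initial level: S=1/2, L=1, J=1/2, parity even. Final level: S=1/2, L=0, J=1/2, parity even.
ΔS = 0: S: 1/2 → 1/2 — ✓.
ΔL = 0, ±1 (not L=0↔0): L: 1 → 0, ΔL = -1 — ✓.
ΔJ = 0, ±1 (not J=0↔0): J: 1/2 → 1/2, ΔJ = +0 — ✓.
Parity must change: even → even — ✗.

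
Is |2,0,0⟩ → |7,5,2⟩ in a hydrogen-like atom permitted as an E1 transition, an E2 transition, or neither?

Δl = 5 − 0 = +5; l_i + l_f = 5.
Δm_l = +2.
E1 (Δl = ±1, |Δm_l| ≤ 1): not satisfied.
E2 (Δl = 0,±2, l_i+l_f ≥ 2, |Δm_l| ≤ 2): not satisfied.

neither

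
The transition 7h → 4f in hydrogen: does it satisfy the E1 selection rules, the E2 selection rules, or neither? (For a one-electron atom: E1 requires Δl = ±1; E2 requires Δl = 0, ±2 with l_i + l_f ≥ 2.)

E2

Δl = 3 − 5 = -2; l_i + l_f = 8.
E1 (Δl = ±1): not satisfied.
E2 (Δl = 0,±2, l_i+l_f ≥ 2): satisfied.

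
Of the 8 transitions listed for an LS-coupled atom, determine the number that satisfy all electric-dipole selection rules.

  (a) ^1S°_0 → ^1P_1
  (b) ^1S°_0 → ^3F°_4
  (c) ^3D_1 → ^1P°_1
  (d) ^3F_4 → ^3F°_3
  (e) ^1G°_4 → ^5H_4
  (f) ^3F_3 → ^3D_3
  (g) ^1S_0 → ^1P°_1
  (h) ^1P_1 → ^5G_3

3

(a) allowed
(b) forbidden (parity, ΔS, ΔL, ΔJ fail)
(c) forbidden (ΔS fails)
(d) allowed
(e) forbidden (ΔS fails)
(f) forbidden (parity fails)
(g) allowed
(h) forbidden (parity, ΔS, ΔL, ΔJ fail)
Total allowed: 3 of 8.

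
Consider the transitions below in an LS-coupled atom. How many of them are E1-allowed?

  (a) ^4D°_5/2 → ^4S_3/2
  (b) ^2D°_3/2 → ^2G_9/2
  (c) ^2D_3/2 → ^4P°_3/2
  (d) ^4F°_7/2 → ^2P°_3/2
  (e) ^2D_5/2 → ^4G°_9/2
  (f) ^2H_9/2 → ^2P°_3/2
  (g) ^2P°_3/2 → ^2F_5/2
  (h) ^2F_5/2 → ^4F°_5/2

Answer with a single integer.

0

(a) forbidden (ΔL fails)
(b) forbidden (ΔL, ΔJ fail)
(c) forbidden (ΔS fails)
(d) forbidden (parity, ΔS, ΔL, ΔJ fail)
(e) forbidden (ΔS, ΔL, ΔJ fail)
(f) forbidden (ΔL, ΔJ fail)
(g) forbidden (ΔL fails)
(h) forbidden (ΔS fails)
Total allowed: 0 of 8.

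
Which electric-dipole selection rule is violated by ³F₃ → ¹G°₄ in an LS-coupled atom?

the ΔS = 0 rule

Initial level: S=1, L=3, J=3, parity even. Final level: S=0, L=4, J=4, parity odd.
Parity must change: even → odd — satisfied.
ΔS = 0: S: 1 → 0 — violated.
ΔL = 0, ±1 (not L=0↔0): L: 3 → 4, ΔL = +1 — satisfied.
ΔJ = 0, ±1 (not J=0↔0): J: 3 → 4, ΔJ = +1 — satisfied.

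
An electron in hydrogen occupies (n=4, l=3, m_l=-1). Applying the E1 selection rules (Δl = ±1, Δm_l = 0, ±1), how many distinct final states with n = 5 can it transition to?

E1 requires Δl = ±1, so l_f ∈ {2, 4}; with 0 ≤ l_f ≤ n_f−1 = 4, the allowed l_f values are {2, 4}.
For l_f = 2: m_f ∈ {m_i−1, m_i, m_i+1} ∩ [−2, 2] = {-2, -1, 0} → 3 states.
For l_f = 4: m_f ∈ {m_i−1, m_i, m_i+1} ∩ [−4, 4] = {-2, -1, 0} → 3 states.
Total: 6.

6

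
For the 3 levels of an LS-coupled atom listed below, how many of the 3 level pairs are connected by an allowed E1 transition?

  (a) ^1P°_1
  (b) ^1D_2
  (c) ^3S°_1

(a)–(b): allowed.
(a)–(c): forbidden (parity, ΔS).
(b)–(c): forbidden (ΔS, ΔL).
Allowed pairs: 1 of 3.

1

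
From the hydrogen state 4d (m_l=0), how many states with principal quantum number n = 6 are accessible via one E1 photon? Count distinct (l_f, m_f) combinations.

6

E1 requires Δl = ±1, so l_f ∈ {1, 3}; with 0 ≤ l_f ≤ n_f−1 = 5, the allowed l_f values are {1, 3}.
For l_f = 1: m_f ∈ {m_i−1, m_i, m_i+1} ∩ [−1, 1] = {-1, 0, 1} → 3 states.
For l_f = 3: m_f ∈ {m_i−1, m_i, m_i+1} ∩ [−3, 3] = {-1, 0, 1} → 3 states.
Total: 6.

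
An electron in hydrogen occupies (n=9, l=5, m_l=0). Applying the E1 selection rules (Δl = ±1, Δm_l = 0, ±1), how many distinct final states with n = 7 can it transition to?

E1 requires Δl = ±1, so l_f ∈ {4, 6}; with 0 ≤ l_f ≤ n_f−1 = 6, the allowed l_f values are {4, 6}.
For l_f = 4: m_f ∈ {m_i−1, m_i, m_i+1} ∩ [−4, 4] = {-1, 0, 1} → 3 states.
For l_f = 6: m_f ∈ {m_i−1, m_i, m_i+1} ∩ [−6, 6] = {-1, 0, 1} → 3 states.
Total: 6.

6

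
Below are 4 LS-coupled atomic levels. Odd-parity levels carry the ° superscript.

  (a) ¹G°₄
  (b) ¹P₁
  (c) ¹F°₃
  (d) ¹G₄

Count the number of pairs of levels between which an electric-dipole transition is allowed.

2

(a)–(b): forbidden (ΔL, ΔJ).
(a)–(c): forbidden (parity).
(a)–(d): allowed.
(b)–(c): forbidden (ΔL, ΔJ).
(b)–(d): forbidden (parity, ΔL, ΔJ).
(c)–(d): allowed.
Allowed pairs: 2 of 6.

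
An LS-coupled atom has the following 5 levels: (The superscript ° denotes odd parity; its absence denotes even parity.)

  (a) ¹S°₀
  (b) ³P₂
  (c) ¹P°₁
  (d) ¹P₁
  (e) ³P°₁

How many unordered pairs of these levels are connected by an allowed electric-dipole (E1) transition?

3

(a)–(b): forbidden (ΔS, ΔJ).
(a)–(c): forbidden (parity).
(a)–(d): allowed.
(a)–(e): forbidden (parity, ΔS).
(b)–(c): forbidden (ΔS).
(b)–(d): forbidden (parity, ΔS).
(b)–(e): allowed.
(c)–(d): allowed.
(c)–(e): forbidden (parity, ΔS).
(d)–(e): forbidden (ΔS).
Allowed pairs: 3 of 10.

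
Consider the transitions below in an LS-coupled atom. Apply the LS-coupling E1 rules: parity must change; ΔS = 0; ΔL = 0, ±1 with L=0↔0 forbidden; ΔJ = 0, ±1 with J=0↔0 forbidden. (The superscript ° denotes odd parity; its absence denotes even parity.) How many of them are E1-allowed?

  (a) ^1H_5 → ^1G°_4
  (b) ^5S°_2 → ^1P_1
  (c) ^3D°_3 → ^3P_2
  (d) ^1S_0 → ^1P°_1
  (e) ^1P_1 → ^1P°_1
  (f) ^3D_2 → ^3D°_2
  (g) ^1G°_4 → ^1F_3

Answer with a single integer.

6

(a) allowed
(b) forbidden (ΔS fails)
(c) allowed
(d) allowed
(e) allowed
(f) allowed
(g) allowed
Total allowed: 6 of 7.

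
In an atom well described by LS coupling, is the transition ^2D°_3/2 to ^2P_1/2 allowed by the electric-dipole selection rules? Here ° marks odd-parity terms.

Parity must change: odd → even — satisfied.
ΔS = 0: S: 1/2 → 1/2 — satisfied.
ΔL = 0, ±1 (not L=0↔0): L: 2 → 1, ΔL = -1 — satisfied.
ΔJ = 0, ±1 (not J=0↔0): J: 3/2 → 1/2, ΔJ = -1 — satisfied.
All four E1 rules are satisfied.

allowed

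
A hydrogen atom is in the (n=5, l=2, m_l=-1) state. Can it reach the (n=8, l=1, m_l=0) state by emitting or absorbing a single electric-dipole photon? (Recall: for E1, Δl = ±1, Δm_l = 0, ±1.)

allowed

Δl = 1 − 2 = -1; the E1 rule Δl = ±1 is ok.
m_l: -1 → 0 (Δm_l = +1). |Δm_l| ≤ 1 ok.
All E1 selection rules are satisfied.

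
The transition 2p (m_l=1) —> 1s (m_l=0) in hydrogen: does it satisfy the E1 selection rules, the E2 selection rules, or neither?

Δl = 0 − 1 = -1; l_i + l_f = 1.
Δm_l = -1.
E1 (Δl = ±1, |Δm_l| ≤ 1): satisfied.
E2 (Δl = 0,±2, l_i+l_f ≥ 2, |Δm_l| ≤ 2): not satisfied.

E1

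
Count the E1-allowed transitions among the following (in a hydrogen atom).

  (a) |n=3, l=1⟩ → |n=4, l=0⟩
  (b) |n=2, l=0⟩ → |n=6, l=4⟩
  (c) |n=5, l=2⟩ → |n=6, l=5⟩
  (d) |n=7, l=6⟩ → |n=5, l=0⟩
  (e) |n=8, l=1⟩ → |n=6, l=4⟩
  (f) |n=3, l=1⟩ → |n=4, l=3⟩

1

(a) allowed
(b) forbidden — Δl = +4 (E1 requires Δl = ±1)
(c) forbidden — Δl = +3 (E1 requires Δl = ±1)
(d) forbidden — Δl = -6 (E1 requires Δl = ±1)
(e) forbidden — Δl = +3 (E1 requires Δl = ±1)
(f) forbidden — Δl = +2 (E1 requires Δl = ±1)
Total allowed: 1 of 6.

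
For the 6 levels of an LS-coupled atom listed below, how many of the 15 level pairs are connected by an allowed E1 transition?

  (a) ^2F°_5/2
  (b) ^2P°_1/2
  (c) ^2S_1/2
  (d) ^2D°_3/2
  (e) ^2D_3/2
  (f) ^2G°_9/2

(a)–(b): forbidden (parity, ΔL, ΔJ).
(a)–(c): forbidden (ΔL, ΔJ).
(a)–(d): forbidden (parity).
(a)–(e): allowed.
(a)–(f): forbidden (parity, ΔJ).
(b)–(c): allowed.
(b)–(d): forbidden (parity).
(b)–(e): allowed.
(b)–(f): forbidden (parity, ΔL, ΔJ).
(c)–(d): forbidden (ΔL).
(c)–(e): forbidden (parity, ΔL).
(c)–(f): forbidden (ΔL, ΔJ).
(d)–(e): allowed.
(d)–(f): forbidden (parity, ΔL, ΔJ).
(e)–(f): forbidden (ΔL, ΔJ).
Allowed pairs: 4 of 15.

4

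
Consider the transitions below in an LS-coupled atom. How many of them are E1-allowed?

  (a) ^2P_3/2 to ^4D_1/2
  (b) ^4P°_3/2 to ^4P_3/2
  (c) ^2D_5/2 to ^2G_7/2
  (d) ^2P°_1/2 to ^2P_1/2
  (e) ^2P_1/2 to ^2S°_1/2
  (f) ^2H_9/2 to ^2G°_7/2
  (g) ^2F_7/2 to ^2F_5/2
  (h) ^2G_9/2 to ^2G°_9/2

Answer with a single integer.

(a) forbidden (parity, ΔS fail)
(b) allowed
(c) forbidden (parity, ΔL fail)
(d) allowed
(e) allowed
(f) allowed
(g) forbidden (parity fails)
(h) allowed
Total allowed: 5 of 8.

5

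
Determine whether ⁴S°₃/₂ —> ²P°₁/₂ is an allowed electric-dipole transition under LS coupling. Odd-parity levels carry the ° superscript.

forbidden

Parity must change: odd → odd — fails.
ΔS = 0: S: 3/2 → 1/2 — fails.
ΔL = 0, ±1 (not L=0↔0): L: 0 → 1, ΔL = +1 — passes.
ΔJ = 0, ±1 (not J=0↔0): J: 3/2 → 1/2, ΔJ = -1 — passes.
Rule(s) violated: parity, ΔS.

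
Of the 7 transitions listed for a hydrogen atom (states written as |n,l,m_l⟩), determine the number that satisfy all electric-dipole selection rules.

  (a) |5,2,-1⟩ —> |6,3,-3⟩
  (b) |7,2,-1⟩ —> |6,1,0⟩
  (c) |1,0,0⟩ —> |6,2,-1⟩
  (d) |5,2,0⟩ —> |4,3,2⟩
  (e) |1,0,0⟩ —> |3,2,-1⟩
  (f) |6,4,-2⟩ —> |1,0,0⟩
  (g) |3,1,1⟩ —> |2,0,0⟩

(a) forbidden — Δm_l = -2 (E1 requires Δm_l = 0, ±1)
(b) allowed
(c) forbidden — Δl = +2 (E1 requires Δl = ±1)
(d) forbidden — Δm_l = +2 (E1 requires Δm_l = 0, ±1)
(e) forbidden — Δl = +2 (E1 requires Δl = ±1)
(f) forbidden — Δl = -4 (E1 requires Δl = ±1); Δm_l = +2 (E1 requires Δm_l = 0, ±1)
(g) allowed
Total allowed: 2 of 7.

2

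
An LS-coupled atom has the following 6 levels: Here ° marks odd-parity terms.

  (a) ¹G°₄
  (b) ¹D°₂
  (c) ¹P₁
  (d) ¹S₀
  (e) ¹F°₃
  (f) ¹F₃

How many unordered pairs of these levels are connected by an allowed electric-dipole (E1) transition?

(a)–(b): forbidden (parity, ΔL, ΔJ).
(a)–(c): forbidden (ΔL, ΔJ).
(a)–(d): forbidden (ΔL, ΔJ).
(a)–(e): forbidden (parity).
(a)–(f): allowed.
(b)–(c): allowed.
(b)–(d): forbidden (ΔL, ΔJ).
(b)–(e): forbidden (parity).
(b)–(f): allowed.
(c)–(d): forbidden (parity).
(c)–(e): forbidden (ΔL, ΔJ).
(c)–(f): forbidden (parity, ΔL, ΔJ).
(d)–(e): forbidden (ΔL, ΔJ).
(d)–(f): forbidden (parity, ΔL, ΔJ).
(e)–(f): allowed.
Allowed pairs: 4 of 15.

4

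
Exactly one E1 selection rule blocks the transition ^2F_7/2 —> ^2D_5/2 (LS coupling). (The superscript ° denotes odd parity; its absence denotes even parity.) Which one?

parity

ΔJ = 0, ±1 (not J=0↔0): J: 7/2 → 5/2, ΔJ = -1 — ok.
ΔL = 0, ±1 (not L=0↔0): L: 3 → 2, ΔL = -1 — ok.
Parity must change: even → even — fails.
ΔS = 0: S: 1/2 → 1/2 — ok.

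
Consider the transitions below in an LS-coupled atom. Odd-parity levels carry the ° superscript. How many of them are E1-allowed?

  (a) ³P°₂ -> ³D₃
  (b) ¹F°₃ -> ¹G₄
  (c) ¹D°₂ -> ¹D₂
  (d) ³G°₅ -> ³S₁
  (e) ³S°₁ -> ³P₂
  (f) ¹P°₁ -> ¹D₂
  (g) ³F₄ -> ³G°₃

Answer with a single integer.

(a) allowed
(b) allowed
(c) allowed
(d) forbidden (ΔL, ΔJ fail)
(e) allowed
(f) allowed
(g) allowed
Total allowed: 6 of 7.

6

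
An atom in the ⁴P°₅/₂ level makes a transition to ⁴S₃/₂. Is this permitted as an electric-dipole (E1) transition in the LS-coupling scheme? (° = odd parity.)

allowed

Initial level: S=3/2, L=1, J=5/2, parity odd. Final level: S=3/2, L=0, J=3/2, parity even.
Parity must change: odd → even — ok.
ΔS = 0: S: 3/2 → 3/2 — ok.
ΔL = 0, ±1 (not L=0↔0): L: 1 → 0, ΔL = -1 — ok.
ΔJ = 0, ±1 (not J=0↔0): J: 5/2 → 3/2, ΔJ = -1 — ok.
All four E1 rules are satisfied.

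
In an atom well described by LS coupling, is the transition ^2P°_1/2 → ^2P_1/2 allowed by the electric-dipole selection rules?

allowed

ΔJ = 0, ±1 (not J=0↔0): J: 1/2 → 1/2, ΔJ = +0 — passes.
ΔL = 0, ±1 (not L=0↔0): L: 1 → 1, ΔL = +0 — passes.
ΔS = 0: S: 1/2 → 1/2 — passes.
Parity must change: odd → even — passes.
All four E1 rules are satisfied.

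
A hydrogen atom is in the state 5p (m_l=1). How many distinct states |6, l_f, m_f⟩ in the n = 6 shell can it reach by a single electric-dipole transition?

4

E1 requires Δl = ±1, so l_f ∈ {0, 2}; with 0 ≤ l_f ≤ n_f−1 = 5, the allowed l_f values are {0, 2}.
For l_f = 0: m_f ∈ {m_i−1, m_i, m_i+1} ∩ [−0, 0] = {0} → 1 state.
For l_f = 2: m_f ∈ {m_i−1, m_i, m_i+1} ∩ [−2, 2] = {0, 1, 2} → 3 states.
Total: 4.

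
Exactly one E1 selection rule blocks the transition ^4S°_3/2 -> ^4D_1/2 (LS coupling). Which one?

Parity must change: odd → even — passes.
ΔS = 0: S: 3/2 → 3/2 — passes.
ΔL = 0, ±1 (not L=0↔0): L: 0 → 2, ΔL = +2 — fails.
ΔJ = 0, ±1 (not J=0↔0): J: 3/2 → 1/2, ΔJ = -1 — passes.

the ΔL = 0, ±1 rule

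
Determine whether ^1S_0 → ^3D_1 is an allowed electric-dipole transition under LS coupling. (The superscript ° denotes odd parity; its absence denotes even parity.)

forbidden

Reading off the term symbols: S 0→1, L 0→2, J 0→1, parity even→even.
Parity must change: even → even — violated.
ΔS = 0: S: 0 → 1 — violated.
ΔL = 0, ±1 (not L=0↔0): L: 0 → 2, ΔL = +2 — violated.
ΔJ = 0, ±1 (not J=0↔0): J: 0 → 1, ΔJ = +1 — satisfied.
Rule(s) violated: parity, ΔS, ΔL.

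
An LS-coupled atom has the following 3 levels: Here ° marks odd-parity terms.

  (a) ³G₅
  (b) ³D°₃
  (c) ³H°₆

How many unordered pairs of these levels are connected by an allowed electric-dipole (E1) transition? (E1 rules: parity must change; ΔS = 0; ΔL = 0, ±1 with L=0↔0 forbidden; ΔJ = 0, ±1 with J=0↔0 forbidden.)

1

(a)–(b): forbidden (ΔL, ΔJ).
(a)–(c): allowed.
(b)–(c): forbidden (parity, ΔL, ΔJ).
Allowed pairs: 1 of 3.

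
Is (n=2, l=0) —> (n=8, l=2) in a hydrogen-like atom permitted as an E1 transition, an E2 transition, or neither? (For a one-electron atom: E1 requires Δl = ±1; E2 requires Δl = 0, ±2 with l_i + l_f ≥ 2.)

E2

Δl = 2 − 0 = +2; l_i + l_f = 2.
E1 (Δl = ±1): not satisfied.
E2 (Δl = 0,±2, l_i+l_f ≥ 2): satisfied.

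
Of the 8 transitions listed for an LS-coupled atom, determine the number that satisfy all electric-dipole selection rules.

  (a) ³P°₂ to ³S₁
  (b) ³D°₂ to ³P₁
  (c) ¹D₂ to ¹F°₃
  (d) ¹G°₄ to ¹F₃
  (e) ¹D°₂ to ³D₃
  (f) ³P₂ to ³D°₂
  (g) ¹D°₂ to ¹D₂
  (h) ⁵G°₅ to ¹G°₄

(a) allowed
(b) allowed
(c) allowed
(d) allowed
(e) forbidden (ΔS fails)
(f) allowed
(g) allowed
(h) forbidden (parity, ΔS fail)
Total allowed: 6 of 8.

6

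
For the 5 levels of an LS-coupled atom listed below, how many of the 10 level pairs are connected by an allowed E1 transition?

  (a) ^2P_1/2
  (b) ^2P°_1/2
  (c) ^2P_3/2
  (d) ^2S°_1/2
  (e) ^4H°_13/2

4

(a)–(b): allowed.
(a)–(c): forbidden (parity).
(a)–(d): allowed.
(a)–(e): forbidden (ΔS, ΔL, ΔJ).
(b)–(c): allowed.
(b)–(d): forbidden (parity).
(b)–(e): forbidden (parity, ΔS, ΔL, ΔJ).
(c)–(d): allowed.
(c)–(e): forbidden (ΔS, ΔL, ΔJ).
(d)–(e): forbidden (parity, ΔS, ΔL, ΔJ).
Allowed pairs: 4 of 10.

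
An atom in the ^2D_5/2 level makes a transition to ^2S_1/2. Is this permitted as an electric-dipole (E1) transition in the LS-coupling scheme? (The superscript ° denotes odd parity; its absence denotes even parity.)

Reading off the term symbols: S 1/2→1/2, L 2→0, J 5/2→1/2, parity even→even.
Parity must change: even → even — fails.
ΔL = 0, ±1 (not L=0↔0): L: 2 → 0, ΔL = -2 — fails.
ΔS = 0: S: 1/2 → 1/2 — ok.
ΔJ = 0, ±1 (not J=0↔0): J: 5/2 → 1/2, ΔJ = -2 — fails.
Rule(s) violated: parity, ΔL, ΔJ.

forbidden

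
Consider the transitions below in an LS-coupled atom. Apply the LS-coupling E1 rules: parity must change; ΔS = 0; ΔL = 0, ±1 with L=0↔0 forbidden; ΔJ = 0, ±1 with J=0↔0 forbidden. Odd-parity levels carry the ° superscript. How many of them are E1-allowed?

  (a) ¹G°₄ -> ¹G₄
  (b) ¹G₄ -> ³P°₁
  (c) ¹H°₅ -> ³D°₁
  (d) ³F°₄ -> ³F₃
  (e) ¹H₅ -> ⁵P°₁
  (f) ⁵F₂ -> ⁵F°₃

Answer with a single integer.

3

(a) allowed
(b) forbidden (ΔS, ΔL, ΔJ fail)
(c) forbidden (parity, ΔS, ΔL, ΔJ fail)
(d) allowed
(e) forbidden (ΔS, ΔL, ΔJ fail)
(f) allowed
Total allowed: 3 of 6.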